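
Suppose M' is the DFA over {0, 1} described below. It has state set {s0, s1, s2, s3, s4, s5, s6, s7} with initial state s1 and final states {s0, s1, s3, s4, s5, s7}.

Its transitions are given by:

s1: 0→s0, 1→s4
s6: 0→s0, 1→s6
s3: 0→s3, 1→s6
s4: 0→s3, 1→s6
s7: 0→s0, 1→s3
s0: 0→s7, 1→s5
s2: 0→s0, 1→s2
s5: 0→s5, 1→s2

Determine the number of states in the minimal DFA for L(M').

Every state is reachable, so we keep all 8.
P0 = {s0,s1,s3,s4,s5,s7} | {s2,s6}.
On input 1, block {s0,s1,s3,s4,s5,s7} splits into {s0,s1,s7} and {s3,s4,s5}.
Stable partition: {s0,s1,s7} | {s2,s6} | {s3,s4,s5} — 3 equivalence classes.

3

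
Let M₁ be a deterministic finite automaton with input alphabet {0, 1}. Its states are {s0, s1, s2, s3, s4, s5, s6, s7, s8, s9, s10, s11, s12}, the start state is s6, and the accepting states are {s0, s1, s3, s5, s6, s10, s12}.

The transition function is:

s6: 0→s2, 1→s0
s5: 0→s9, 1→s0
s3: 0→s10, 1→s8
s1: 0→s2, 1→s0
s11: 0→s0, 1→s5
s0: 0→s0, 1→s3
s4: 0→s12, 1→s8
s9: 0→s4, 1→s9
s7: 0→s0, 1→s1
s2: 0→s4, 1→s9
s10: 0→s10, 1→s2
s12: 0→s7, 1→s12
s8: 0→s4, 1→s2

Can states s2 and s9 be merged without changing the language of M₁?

First remove the unreachable states {s5,s11}; 11 states remain.
Initial partition by acceptance: {s0,s1,s3,s6,s10,s12} | {s2,s4,s7,s8,s9}.
Refine {s0,s1,s3,s6,s10,s12} on symbol 0: members go to different blocks, giving {s0,s3,s10} and {s1,s6,s12}.
Split {s0,s3,s10} by δ(·,1) → {s3,s10} and {s0}.
Split {s2,s4,s7,s8,s9} by δ(·,0) → {s2,s8,s9} and {s4} and {s7}.
Refine {s1,s6,s12} on symbol 0: members go to different blocks, giving {s1,s6} and {s12}.
The partition is now stable with 7 blocks: {s3,s10} | {s2,s8,s9} | {s1,s6} | {s0} | {s4} | {s7} | {s12}.
s2 and s9 lie in the same block of the stable partition, so they are equivalent — no string distinguishes them.

Yes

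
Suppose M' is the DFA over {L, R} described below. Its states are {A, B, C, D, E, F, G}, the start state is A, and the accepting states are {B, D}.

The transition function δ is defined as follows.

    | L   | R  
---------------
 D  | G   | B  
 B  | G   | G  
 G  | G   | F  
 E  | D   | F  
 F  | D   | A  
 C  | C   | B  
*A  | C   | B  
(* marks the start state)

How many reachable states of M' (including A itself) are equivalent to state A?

States {E} cannot be reached from the start state, so discard them.
Initial partition by acceptance: {B,D} | {A,C,F,G}.
Refine {B,D} on symbol R: members go to different blocks, giving {B} and {D}.
On input L, block {A,C,F,G} splits into {A,C,G} and {F}.
On input R, block {A,C,G} splits into {A,C} and {G}.
Stable partition: {B} | {A,C} | {D} | {F} | {G} — 5 equivalence classes.
The equivalence class containing A is {A,C}, of size 2.

2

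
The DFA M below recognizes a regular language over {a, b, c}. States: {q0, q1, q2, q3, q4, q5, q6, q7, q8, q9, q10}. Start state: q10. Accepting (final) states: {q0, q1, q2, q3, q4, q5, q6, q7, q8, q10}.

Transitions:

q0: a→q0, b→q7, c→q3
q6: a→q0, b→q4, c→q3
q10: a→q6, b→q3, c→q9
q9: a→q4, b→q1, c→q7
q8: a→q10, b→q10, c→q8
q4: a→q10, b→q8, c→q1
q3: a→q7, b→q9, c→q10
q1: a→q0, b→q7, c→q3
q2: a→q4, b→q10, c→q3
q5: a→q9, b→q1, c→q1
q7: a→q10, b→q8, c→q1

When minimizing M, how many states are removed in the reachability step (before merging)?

2

No path from q10 leads to q2, q5; the other 9 states are all reachable.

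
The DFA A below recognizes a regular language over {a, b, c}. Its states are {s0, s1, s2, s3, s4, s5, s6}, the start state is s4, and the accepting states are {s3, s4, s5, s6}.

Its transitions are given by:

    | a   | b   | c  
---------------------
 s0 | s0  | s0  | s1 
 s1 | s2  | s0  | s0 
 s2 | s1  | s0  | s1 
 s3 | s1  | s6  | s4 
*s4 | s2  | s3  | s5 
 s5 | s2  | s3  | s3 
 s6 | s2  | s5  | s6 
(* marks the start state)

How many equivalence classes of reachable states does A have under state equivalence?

Initial partition by acceptance: {s3,s4,s5,s6} | {s0,s1,s2}.
No further refinement is possible. Final partition (2 blocks): {s3,s4,s5,s6} | {s0,s1,s2}.

2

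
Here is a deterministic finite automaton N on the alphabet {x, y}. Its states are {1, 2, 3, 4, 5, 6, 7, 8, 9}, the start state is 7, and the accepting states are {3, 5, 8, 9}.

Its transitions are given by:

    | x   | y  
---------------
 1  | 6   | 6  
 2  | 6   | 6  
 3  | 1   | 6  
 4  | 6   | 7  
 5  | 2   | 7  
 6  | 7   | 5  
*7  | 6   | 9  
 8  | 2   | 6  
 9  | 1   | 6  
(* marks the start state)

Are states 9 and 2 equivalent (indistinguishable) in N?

No

Reachable states from the start: {1,2,5,6,7,9}. Unreachable: {3,4,8} — drop them.
P0 = {5,9} | {1,2,6,7}.
Split {1,2,6,7} by δ(·,y) → {1,2} and {6,7}.
Stable partition: {5,9} | {1,2} | {6,7} — 3 equivalence classes.
9 and 2 end up in different blocks, so they are distinguishable. For instance, the string 'ε' is accepted from only 9.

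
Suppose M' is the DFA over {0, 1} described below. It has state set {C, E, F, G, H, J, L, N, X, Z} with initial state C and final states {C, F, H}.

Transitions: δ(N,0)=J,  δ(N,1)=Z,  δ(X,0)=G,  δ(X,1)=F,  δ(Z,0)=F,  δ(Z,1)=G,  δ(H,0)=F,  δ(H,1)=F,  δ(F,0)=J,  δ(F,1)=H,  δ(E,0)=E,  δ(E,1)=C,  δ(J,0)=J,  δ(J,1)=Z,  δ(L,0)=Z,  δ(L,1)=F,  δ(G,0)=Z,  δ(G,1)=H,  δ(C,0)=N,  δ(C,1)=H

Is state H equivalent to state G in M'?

Reachable states from the start: {C,F,G,H,J,N,Z}. Unreachable: {E,L,X} — drop them.
Initial partition by acceptance: {C,F,H} | {G,J,N,Z}.
Refine {C,F,H} on symbol 0: members go to different blocks, giving {C,F} and {H}.
Refine {G,J,N,Z} on symbol 0: members go to different blocks, giving {G,J,N} and {Z}.
On input 0, block {G,J,N} splits into {J,N} and {G}.
Stable partition: {C,F} | {J,N} | {H} | {Z} | {G} — 5 equivalence classes.
H and G end up in different blocks, so they are distinguishable. For instance, the string 'ε' is accepted from only H.

No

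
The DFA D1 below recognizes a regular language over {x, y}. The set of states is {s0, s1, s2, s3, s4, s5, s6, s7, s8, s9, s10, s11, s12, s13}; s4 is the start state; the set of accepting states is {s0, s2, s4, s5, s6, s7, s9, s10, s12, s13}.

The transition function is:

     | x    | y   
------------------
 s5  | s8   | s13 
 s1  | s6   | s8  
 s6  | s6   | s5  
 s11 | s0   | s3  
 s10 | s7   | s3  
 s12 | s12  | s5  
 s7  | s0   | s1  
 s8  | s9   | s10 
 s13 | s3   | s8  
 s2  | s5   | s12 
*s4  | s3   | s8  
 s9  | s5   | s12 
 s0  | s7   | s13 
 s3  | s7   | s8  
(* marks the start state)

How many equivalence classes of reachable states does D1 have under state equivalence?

Reachable states from the start: {s0,s1,s3,s4,s5,s6,s7,s8,s9,s10,s12,s13}. Unreachable: {s2,s11} — drop them.
Start with accepting vs non-accepting: {s0,s4,s5,s6,s7,s9,s10,s12,s13} | {s1,s3,s8}.
Split {s0,s4,s5,s6,s7,s9,s10,s12,s13} by δ(·,x) → {s0,s6,s7,s9,s10,s12} and {s4,s5,s13}.
Split {s0,s6,s7,s9,s10,s12} by δ(·,x) → {s0,s6,s7,s10,s12} and {s9}.
Split {s0,s6,s7,s10,s12} by δ(·,y) → {s0,s6,s12} and {s7,s10}.
Split {s0,s6,s12} by δ(·,x) → {s6,s12} and {s0}.
Refine {s1,s3,s8} on symbol x: members go to different blocks, giving {s1} and {s3} and {s8}.
On input x, block {s4,s5,s13} splits into {s4,s13} and {s5}.
Split {s7,s10} by δ(·,x) → {s7} and {s10}.
The partition is now stable with 10 blocks: {s6,s12} | {s1} | {s4,s13} | {s9} | {s7} | {s0} | {s3} | {s8} | {s5} | {s10}.

10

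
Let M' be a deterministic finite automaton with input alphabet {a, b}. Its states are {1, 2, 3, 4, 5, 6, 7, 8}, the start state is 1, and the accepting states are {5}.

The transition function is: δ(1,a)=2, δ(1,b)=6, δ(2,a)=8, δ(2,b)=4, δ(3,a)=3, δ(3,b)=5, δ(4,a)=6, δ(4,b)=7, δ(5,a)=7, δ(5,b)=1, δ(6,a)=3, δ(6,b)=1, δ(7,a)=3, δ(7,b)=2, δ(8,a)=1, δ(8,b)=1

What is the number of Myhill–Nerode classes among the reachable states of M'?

Every state is reachable, so we keep all 8.
P0 = {5} | {1,2,3,4,6,7,8}.
Refine {1,2,3,4,6,7,8} on symbol b: members go to different blocks, giving {1,2,4,6,7,8} and {3}.
On input a, block {1,2,4,6,7,8} splits into {1,2,4,8} and {6,7}.
Refine {1,2,4,8} on symbol a: members go to different blocks, giving {1,2,8} and {4}.
On input b, block {1,2,8} splits into {1} and {2} and {8}.
On input b, block {6,7} splits into {6} and {7}.
No further refinement is possible. Final partition (8 blocks): {5} | {1} | {3} | {6} | {4} | {2} | {8} | {7}.

8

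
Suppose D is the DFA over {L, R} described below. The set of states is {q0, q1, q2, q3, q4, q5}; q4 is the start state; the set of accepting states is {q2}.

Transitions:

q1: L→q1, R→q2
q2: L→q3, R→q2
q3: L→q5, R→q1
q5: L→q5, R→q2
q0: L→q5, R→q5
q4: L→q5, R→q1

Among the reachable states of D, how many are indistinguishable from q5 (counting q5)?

2

States {q0} cannot be reached from the start state, so discard them.
Start with accepting vs non-accepting: {q2} | {q1,q3,q4,q5}.
On input R, block {q1,q3,q4,q5} splits into {q1,q5} and {q3,q4}.
No further refinement is possible. Final partition (3 blocks): {q2} | {q1,q5} | {q3,q4}.
State q5 belongs to the block {q1,q5}, which has 2 states.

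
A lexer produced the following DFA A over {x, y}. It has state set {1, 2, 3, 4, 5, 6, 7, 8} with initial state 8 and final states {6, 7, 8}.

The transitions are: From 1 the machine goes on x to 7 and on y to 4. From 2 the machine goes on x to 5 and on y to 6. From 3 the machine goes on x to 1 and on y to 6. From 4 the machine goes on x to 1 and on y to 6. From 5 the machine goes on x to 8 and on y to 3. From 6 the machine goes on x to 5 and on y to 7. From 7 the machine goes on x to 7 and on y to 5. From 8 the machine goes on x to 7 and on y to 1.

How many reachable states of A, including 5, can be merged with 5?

First remove the unreachable states {2}; 7 states remain.
Start with accepting vs non-accepting: {6,7,8} | {1,3,4,5}.
Split {6,7,8} by δ(·,x) → {7,8} and {6}.
On input x, block {1,3,4,5} splits into {1,5} and {3,4}.
Stable partition: {7,8} | {1,5} | {6} | {3,4} — 4 equivalence classes.
State 5 belongs to the block {1,5}, which has 2 states.

2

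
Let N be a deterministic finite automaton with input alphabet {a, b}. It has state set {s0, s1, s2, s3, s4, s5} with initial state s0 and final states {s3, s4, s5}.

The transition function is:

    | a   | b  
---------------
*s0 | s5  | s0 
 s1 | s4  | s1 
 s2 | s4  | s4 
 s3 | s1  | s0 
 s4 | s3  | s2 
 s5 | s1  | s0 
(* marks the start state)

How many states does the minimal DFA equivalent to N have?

5

All states are reachable from the start state.
P0 = {s3,s4,s5} | {s0,s1,s2}.
Split {s3,s4,s5} by δ(·,a) → {s3,s5} and {s4}.
Refine {s0,s1,s2} on symbol a: members go to different blocks, giving {s1,s2} and {s0}.
On input b, block {s1,s2} splits into {s1} and {s2}.
The partition is now stable with 5 blocks: {s3,s5} | {s1} | {s4} | {s0} | {s2}.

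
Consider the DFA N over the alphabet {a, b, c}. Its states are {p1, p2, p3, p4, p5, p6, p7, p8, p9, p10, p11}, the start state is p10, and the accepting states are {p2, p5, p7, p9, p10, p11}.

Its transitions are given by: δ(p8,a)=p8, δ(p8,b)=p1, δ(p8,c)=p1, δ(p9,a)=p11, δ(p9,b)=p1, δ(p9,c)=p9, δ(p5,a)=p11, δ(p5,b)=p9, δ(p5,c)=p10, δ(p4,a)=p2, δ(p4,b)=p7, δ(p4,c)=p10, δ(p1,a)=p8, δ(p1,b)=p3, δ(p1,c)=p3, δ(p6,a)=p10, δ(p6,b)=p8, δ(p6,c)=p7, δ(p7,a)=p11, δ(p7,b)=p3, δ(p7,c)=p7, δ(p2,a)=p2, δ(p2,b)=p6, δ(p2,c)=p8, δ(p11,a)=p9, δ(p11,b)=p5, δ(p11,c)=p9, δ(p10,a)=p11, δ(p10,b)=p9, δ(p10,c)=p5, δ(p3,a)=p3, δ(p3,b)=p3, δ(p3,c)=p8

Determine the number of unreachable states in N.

No path from p10 leads to p2, p4, p6, p7; the other 7 states are all reachable.

4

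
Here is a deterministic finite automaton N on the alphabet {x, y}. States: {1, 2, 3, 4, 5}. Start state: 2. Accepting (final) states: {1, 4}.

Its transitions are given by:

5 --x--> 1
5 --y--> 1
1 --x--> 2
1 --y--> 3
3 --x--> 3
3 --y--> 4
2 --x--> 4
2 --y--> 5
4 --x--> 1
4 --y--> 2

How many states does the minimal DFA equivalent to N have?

Every state is reachable, so we keep all 5.
Start with accepting vs non-accepting: {1,4} | {2,3,5}.
Refine {1,4} on symbol x: members go to different blocks, giving {1} and {4}.
On input x, block {2,3,5} splits into {2} and {3} and {5}.
The partition is now stable with 5 blocks: {1} | {2} | {4} | {3} | {5}.

5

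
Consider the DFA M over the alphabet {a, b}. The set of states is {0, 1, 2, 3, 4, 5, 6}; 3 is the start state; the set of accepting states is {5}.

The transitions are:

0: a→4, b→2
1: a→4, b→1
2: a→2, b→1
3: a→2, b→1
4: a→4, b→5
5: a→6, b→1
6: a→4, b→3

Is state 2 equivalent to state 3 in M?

States {0} cannot be reached from the start state, so discard them.
Initial partition by acceptance: {5} | {1,2,3,4,6}.
Refine {1,2,3,4,6} on symbol b: members go to different blocks, giving {1,2,3,6} and {4}.
Split {1,2,3,6} by δ(·,a) → {1,6} and {2,3}.
Refine {1,6} on symbol b: members go to different blocks, giving {1} and {6}.
The partition is now stable with 5 blocks: {5} | {1} | {4} | {2,3} | {6}.
2 and 3 lie in the same block of the stable partition, so they are equivalent — no string distinguishes them.

Yes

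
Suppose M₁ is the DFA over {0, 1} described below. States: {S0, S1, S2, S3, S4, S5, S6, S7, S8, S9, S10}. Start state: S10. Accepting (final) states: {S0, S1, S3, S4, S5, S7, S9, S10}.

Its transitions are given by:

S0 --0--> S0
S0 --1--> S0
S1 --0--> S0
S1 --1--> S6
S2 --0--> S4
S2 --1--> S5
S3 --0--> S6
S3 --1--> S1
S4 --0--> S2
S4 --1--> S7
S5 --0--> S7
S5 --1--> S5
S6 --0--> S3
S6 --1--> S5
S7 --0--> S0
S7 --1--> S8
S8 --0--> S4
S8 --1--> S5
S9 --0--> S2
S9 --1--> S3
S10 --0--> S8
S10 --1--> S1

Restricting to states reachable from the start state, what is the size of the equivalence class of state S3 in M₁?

3

Reachable states from the start: {S0,S1,S2,S3,S4,S5,S6,S7,S8,S10}. Unreachable: {S9} — drop them.
P0 = {S0,S1,S3,S4,S5,S7,S10} | {S2,S6,S8}.
On input 0, block {S0,S1,S3,S4,S5,S7,S10} splits into {S0,S1,S5,S7} and {S3,S4,S10}.
Split {S0,S1,S5,S7} by δ(·,1) → {S0,S5} and {S1,S7}.
On input 0, block {S0,S5} splits into {S0} and {S5}.
No further refinement is possible. Final partition (5 blocks): {S0} | {S2,S6,S8} | {S3,S4,S10} | {S1,S7} | {S5}.
The equivalence class containing S3 is {S3,S4,S10}, of size 3.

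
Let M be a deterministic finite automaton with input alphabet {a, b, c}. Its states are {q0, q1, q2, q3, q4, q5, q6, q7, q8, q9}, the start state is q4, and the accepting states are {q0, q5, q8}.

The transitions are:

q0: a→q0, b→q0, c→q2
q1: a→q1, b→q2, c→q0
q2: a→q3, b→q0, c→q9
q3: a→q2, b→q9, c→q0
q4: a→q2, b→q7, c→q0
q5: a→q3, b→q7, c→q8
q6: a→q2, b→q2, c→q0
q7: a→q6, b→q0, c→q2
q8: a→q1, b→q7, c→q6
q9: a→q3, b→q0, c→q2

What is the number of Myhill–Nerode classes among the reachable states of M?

First remove the unreachable states {q1,q5,q8}; 7 states remain.
Initial partition by acceptance: {q0} | {q2,q3,q4,q6,q7,q9}.
Split {q2,q3,q4,q6,q7,q9} by δ(·,b) → {q2,q7,q9} and {q3,q4,q6}.
Stable partition: {q0} | {q2,q7,q9} | {q3,q4,q6} — 3 equivalence classes.

3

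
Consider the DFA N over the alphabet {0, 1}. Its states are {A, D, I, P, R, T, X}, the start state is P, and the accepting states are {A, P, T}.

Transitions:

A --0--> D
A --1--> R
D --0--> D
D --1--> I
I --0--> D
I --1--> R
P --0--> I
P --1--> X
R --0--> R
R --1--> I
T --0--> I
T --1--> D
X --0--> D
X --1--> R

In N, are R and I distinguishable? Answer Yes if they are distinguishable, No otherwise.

No

Reachable states from the start: {D,I,P,R,X}. Unreachable: {A,T} — drop them.
Initial partition by acceptance: {P} | {D,I,R,X}.
No further refinement is possible. Final partition (2 blocks): {P} | {D,I,R,X}.
R and I lie in the same block of the stable partition, so they are equivalent — no string distinguishes them.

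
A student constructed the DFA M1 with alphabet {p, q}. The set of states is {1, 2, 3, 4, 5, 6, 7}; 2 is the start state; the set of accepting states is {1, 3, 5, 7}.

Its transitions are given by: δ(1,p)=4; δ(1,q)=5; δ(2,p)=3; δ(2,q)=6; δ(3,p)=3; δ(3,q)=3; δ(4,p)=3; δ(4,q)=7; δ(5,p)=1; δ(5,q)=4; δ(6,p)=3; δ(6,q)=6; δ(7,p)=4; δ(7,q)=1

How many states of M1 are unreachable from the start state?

No path from 2 leads to 1, 4, 5, 7; the other 3 states are all reachable.

4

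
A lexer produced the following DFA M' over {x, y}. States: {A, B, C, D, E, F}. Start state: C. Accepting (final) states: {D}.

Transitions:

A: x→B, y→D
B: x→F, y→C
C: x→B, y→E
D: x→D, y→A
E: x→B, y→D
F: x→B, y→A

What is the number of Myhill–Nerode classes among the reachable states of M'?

4

Start with accepting vs non-accepting: {D} | {A,B,C,E,F}.
Refine {A,B,C,E,F} on symbol y: members go to different blocks, giving {B,C,F} and {A,E}.
Refine {B,C,F} on symbol y: members go to different blocks, giving {C,F} and {B}.
The partition is now stable with 4 blocks: {D} | {C,F} | {A,E} | {B}.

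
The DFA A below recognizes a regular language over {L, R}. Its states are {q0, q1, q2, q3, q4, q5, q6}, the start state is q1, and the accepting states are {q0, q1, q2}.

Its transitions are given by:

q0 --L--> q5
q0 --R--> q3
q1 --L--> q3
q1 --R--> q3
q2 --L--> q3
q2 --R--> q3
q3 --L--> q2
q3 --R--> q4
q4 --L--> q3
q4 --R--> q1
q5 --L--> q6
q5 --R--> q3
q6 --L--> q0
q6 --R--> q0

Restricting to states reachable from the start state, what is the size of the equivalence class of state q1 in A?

Reachable states from the start: {q1,q2,q3,q4}. Unreachable: {q0,q5,q6} — drop them.
Start with accepting vs non-accepting: {q1,q2} | {q3,q4}.
Split {q3,q4} by δ(·,L) → {q3} and {q4}.
Stable partition: {q1,q2} | {q3} | {q4} — 3 equivalence classes.
State q1 belongs to the block {q1,q2}, which has 2 states.

2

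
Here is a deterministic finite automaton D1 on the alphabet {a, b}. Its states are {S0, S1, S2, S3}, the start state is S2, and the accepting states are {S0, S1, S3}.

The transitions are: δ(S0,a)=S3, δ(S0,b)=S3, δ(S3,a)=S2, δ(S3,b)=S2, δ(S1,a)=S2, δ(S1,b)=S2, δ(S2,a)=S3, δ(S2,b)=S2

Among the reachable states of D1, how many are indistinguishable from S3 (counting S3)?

First remove the unreachable states {S0,S1}; 2 states remain.
P0 = {S3} | {S2}.
The partition is now stable with 2 blocks: {S3} | {S2}.
State S3 belongs to the block {S3}, which has 1 states.

1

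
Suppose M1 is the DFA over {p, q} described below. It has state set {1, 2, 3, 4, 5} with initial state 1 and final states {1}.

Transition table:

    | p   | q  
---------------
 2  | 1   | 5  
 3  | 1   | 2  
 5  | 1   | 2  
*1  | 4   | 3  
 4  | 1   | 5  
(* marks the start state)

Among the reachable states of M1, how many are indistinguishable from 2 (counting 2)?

P0 = {1} | {2,3,4,5}.
No further refinement is possible. Final partition (2 blocks): {1} | {2,3,4,5}.
The equivalence class containing 2 is {2,3,4,5}, of size 4.

4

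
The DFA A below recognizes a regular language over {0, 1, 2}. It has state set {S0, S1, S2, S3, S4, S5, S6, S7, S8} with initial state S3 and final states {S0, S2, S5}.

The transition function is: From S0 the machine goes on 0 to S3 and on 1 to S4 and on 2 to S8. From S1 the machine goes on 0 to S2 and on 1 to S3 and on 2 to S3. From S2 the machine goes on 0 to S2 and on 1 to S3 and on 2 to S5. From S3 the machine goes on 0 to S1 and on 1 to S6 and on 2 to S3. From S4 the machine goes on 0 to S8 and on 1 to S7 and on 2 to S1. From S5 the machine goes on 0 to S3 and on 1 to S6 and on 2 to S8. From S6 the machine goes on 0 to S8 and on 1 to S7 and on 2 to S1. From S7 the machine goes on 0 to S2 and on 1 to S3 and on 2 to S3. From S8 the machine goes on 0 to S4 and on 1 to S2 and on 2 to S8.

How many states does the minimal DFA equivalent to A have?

Reachable states from the start: {S1,S2,S3,S4,S5,S6,S7,S8}. Unreachable: {S0} — drop them.
Initial partition by acceptance: {S2,S5} | {S1,S3,S4,S6,S7,S8}.
Refine {S2,S5} on symbol 0: members go to different blocks, giving {S2} and {S5}.
On input 0, block {S1,S3,S4,S6,S7,S8} splits into {S3,S4,S6,S8} and {S1,S7}.
Split {S3,S4,S6,S8} by δ(·,0) → {S4,S6,S8} and {S3}.
Refine {S4,S6,S8} on symbol 1: members go to different blocks, giving {S4,S6} and {S8}.
Stable partition: {S2} | {S4,S6} | {S5} | {S1,S7} | {S3} | {S8} — 6 equivalence classes.

6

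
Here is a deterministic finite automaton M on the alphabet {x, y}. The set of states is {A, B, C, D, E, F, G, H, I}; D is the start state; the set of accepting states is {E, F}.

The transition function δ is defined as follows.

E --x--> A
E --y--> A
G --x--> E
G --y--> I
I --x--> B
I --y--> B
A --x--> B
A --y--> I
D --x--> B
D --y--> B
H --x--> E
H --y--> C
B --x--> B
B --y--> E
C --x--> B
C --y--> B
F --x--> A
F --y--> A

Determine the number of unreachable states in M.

BFS from D reaches {A, B, D, E, I}; the 4 state(s) C, F, G, H are never visited.

4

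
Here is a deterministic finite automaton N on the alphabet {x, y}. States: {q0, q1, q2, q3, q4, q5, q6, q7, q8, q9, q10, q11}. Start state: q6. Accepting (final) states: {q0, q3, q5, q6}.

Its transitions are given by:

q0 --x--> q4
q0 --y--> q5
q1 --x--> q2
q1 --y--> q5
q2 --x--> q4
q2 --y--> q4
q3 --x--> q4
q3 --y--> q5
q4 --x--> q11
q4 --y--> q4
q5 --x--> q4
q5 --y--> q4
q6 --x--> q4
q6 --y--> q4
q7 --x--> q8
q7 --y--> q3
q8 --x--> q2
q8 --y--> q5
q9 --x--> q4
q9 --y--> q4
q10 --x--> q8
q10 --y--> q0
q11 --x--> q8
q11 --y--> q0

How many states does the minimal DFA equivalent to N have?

First remove the unreachable states {q1,q3,q7,q9,q10}; 7 states remain.
P0 = {q0,q5,q6} | {q2,q4,q8,q11}.
Refine {q0,q5,q6} on symbol y: members go to different blocks, giving {q5,q6} and {q0}.
Refine {q2,q4,q8,q11} on symbol y: members go to different blocks, giving {q2,q4} and {q8} and {q11}.
On input x, block {q2,q4} splits into {q2} and {q4}.
Stable partition: {q5,q6} | {q2} | {q0} | {q8} | {q11} | {q4} — 6 equivalence classes.

6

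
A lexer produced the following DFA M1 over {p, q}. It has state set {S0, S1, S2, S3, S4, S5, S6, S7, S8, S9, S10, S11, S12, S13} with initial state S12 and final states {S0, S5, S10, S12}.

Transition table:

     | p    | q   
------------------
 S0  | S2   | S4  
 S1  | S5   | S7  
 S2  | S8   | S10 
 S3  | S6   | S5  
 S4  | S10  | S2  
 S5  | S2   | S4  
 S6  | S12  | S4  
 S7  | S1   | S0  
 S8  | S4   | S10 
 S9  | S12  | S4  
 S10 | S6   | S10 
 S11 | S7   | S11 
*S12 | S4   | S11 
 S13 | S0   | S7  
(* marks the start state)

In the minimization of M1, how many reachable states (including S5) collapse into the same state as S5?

First remove the unreachable states {S3,S9,S13}; 11 states remain.
P0 = {S0,S5,S10,S12} | {S1,S2,S4,S6,S7,S8,S11}.
Refine {S0,S5,S10,S12} on symbol q: members go to different blocks, giving {S0,S5,S12} and {S10}.
Split {S1,S2,S4,S6,S7,S8,S11} by δ(·,p) → {S2,S7,S8,S11} and {S1,S6} and {S4}.
Refine {S0,S5,S12} on symbol p: members go to different blocks, giving {S0,S5} and {S12}.
Split {S2,S7,S8,S11} by δ(·,p) → {S2,S11} and {S7} and {S8}.
Split {S2,S11} by δ(·,p) → {S2} and {S11}.
On input p, block {S1,S6} splits into {S1} and {S6}.
The partition is now stable with 10 blocks: {S0,S5} | {S2} | {S10} | {S1} | {S4} | {S12} | {S7} | {S8} | {S11} | {S6}.
The equivalence class containing S5 is {S0,S5}, of size 2.

2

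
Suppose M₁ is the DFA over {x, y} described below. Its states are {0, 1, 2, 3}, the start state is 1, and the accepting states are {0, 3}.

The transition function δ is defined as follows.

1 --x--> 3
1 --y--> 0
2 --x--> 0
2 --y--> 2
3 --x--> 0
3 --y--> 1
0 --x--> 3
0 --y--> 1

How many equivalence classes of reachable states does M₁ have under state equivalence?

States {2} cannot be reached from the start state, so discard them.
P0 = {0,3} | {1}.
The partition is now stable with 2 blocks: {0,3} | {1}.

2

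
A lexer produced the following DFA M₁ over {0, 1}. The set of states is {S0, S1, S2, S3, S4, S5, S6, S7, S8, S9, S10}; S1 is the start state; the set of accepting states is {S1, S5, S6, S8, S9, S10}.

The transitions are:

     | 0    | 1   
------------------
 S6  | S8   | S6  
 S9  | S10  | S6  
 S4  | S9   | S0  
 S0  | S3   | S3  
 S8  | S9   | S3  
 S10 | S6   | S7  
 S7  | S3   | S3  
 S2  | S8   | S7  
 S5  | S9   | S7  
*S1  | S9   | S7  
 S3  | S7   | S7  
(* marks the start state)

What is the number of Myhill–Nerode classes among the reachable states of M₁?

3

Reachable states from the start: {S1,S3,S6,S7,S8,S9,S10}. Unreachable: {S0,S2,S4,S5} — drop them.
Initial partition by acceptance: {S1,S6,S8,S9,S10} | {S3,S7}.
On input 1, block {S1,S6,S8,S9,S10} splits into {S1,S8,S10} and {S6,S9}.
Stable partition: {S1,S8,S10} | {S3,S7} | {S6,S9} — 3 equivalence classes.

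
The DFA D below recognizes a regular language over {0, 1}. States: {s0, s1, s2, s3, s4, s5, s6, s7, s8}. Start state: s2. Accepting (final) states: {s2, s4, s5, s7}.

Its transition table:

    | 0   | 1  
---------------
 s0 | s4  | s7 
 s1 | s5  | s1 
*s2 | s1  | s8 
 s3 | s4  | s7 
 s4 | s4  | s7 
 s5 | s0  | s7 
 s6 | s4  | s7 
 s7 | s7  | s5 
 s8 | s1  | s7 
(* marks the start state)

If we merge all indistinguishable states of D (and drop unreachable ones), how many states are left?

States {s3,s6} cannot be reached from the start state, so discard them.
Initial partition by acceptance: {s2,s4,s5,s7} | {s0,s1,s8}.
On input 0, block {s2,s4,s5,s7} splits into {s2,s5} and {s4,s7}.
On input 1, block {s2,s5} splits into {s2} and {s5}.
On input 0, block {s0,s1,s8} splits into {s0} and {s1} and {s8}.
On input 1, block {s4,s7} splits into {s4} and {s7}.
The partition is now stable with 7 blocks: {s2} | {s0} | {s4} | {s5} | {s1} | {s8} | {s7}.

7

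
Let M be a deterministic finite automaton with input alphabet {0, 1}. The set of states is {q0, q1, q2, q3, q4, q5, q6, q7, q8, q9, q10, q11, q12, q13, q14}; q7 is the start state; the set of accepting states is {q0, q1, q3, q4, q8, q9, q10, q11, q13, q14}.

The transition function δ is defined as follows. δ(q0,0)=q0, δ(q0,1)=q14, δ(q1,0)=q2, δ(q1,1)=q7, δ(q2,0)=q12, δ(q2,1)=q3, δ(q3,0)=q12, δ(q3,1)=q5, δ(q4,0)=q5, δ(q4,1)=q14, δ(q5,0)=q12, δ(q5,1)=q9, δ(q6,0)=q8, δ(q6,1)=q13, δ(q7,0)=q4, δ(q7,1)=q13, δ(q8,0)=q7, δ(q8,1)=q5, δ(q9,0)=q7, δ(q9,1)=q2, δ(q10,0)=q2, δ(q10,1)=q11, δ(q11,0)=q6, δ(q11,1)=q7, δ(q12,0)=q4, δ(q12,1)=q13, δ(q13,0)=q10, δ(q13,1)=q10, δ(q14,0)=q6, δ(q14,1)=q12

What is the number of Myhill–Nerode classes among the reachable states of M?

Reachable states from the start: {q2,q3,q4,q5,q6,q7,q8,q9,q10,q11,q12,q13,q14}. Unreachable: {q0,q1} — drop them.
P0 = {q3,q4,q8,q9,q10,q11,q13,q14} | {q2,q5,q6,q7,q12}.
Split {q3,q4,q8,q9,q10,q11,q13,q14} by δ(·,0) → {q3,q4,q8,q9,q10,q11,q14} and {q13}.
On input 1, block {q3,q4,q8,q9,q10,q11,q14} splits into {q3,q8,q9,q11,q14} and {q4,q10}.
Refine {q2,q5,q6,q7,q12} on symbol 0: members go to different blocks, giving {q2,q5} and {q7,q12} and {q6}.
On input 0, block {q3,q8,q9,q11,q14} splits into {q3,q8,q9} and {q11,q14}.
No further refinement is possible. Final partition (7 blocks): {q3,q8,q9} | {q2,q5} | {q13} | {q4,q10} | {q7,q12} | {q6} | {q11,q14}.

7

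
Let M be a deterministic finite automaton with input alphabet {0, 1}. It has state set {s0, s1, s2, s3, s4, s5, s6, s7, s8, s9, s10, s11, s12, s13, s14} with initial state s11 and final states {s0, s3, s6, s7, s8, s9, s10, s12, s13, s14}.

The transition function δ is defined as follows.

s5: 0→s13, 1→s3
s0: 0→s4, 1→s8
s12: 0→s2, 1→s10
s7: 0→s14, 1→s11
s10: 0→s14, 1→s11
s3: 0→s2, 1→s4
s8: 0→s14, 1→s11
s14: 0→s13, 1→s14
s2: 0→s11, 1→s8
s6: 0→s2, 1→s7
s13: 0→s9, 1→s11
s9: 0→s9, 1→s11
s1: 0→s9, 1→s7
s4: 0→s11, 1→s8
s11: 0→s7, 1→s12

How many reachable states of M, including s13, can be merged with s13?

States {s0,s1,s3,s4,s5,s6} cannot be reached from the start state, so discard them.
Initial partition by acceptance: {s7,s8,s9,s10,s12,s13,s14} | {s2,s11}.
On input 0, block {s7,s8,s9,s10,s12,s13,s14} splits into {s7,s8,s9,s10,s13,s14} and {s12}.
Split {s7,s8,s9,s10,s13,s14} by δ(·,1) → {s7,s8,s9,s10,s13} and {s14}.
On input 0, block {s7,s8,s9,s10,s13} splits into {s7,s8,s10} and {s9,s13}.
On input 0, block {s2,s11} splits into {s2} and {s11}.
No further refinement is possible. Final partition (6 blocks): {s7,s8,s10} | {s2} | {s12} | {s14} | {s9,s13} | {s11}.
The equivalence class containing s13 is {s9,s13}, of size 2.

2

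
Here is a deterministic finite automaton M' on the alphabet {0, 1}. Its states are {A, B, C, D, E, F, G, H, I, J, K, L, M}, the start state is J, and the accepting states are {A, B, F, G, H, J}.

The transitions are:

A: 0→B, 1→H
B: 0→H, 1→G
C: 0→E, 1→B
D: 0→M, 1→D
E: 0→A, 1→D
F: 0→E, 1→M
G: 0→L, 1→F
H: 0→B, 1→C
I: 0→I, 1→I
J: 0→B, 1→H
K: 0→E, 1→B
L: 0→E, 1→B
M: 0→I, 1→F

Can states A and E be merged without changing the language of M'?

No

Reachable states from the start: {A,B,C,D,E,F,G,H,I,J,L,M}. Unreachable: {K} — drop them.
Initial partition by acceptance: {A,B,F,G,H,J} | {C,D,E,I,L,M}.
Refine {A,B,F,G,H,J} on symbol 0: members go to different blocks, giving {A,B,H,J} and {F,G}.
Split {A,B,H,J} by δ(·,1) → {A,J} and {B} and {H}.
On input 0, block {C,D,E,I,L,M} splits into {C,D,I,L,M} and {E}.
On input 0, block {C,D,I,L,M} splits into {D,I,M} and {C,L}.
On input 1, block {D,I,M} splits into {D,I} and {M}.
Split {D,I} by δ(·,0) → {D} and {I}.
On input 0, block {F,G} splits into {F} and {G}.
The partition is now stable with 10 blocks: {A,J} | {D} | {F} | {B} | {H} | {E} | {C,L} | {M} | {I} | {G}.
A and E end up in different blocks, so they are distinguishable. For instance, the string 'ε' is accepted from only A.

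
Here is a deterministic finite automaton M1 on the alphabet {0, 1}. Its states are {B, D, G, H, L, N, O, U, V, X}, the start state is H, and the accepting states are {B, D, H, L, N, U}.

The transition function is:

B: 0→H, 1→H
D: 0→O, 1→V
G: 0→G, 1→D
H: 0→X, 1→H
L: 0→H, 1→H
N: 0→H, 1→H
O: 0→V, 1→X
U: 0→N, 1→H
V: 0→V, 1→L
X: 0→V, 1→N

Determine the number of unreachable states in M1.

No path from H leads to B, D, G, O, U; the other 5 states are all reachable.

5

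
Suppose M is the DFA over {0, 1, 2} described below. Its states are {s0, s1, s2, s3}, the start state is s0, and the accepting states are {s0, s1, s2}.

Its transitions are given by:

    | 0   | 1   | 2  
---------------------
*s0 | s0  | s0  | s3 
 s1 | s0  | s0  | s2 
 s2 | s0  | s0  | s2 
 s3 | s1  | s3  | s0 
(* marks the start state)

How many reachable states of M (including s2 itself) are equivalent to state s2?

2

Start with accepting vs non-accepting: {s0,s1,s2} | {s3}.
Split {s0,s1,s2} by δ(·,2) → {s1,s2} and {s0}.
No further refinement is possible. Final partition (3 blocks): {s1,s2} | {s3} | {s0}.
State s2 belongs to the block {s1,s2}, which has 2 states.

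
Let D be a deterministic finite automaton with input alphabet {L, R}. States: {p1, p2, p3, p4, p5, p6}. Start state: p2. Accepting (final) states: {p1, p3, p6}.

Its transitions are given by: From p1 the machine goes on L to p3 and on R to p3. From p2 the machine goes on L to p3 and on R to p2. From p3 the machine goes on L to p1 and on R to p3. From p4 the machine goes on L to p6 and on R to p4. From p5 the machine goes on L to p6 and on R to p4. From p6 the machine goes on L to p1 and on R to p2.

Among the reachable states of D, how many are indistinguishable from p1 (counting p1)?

Reachable states from the start: {p1,p2,p3}. Unreachable: {p4,p5,p6} — drop them.
Start with accepting vs non-accepting: {p1,p3} | {p2}.
No further refinement is possible. Final partition (2 blocks): {p1,p3} | {p2}.
State p1 belongs to the block {p1,p3}, which has 2 states.

2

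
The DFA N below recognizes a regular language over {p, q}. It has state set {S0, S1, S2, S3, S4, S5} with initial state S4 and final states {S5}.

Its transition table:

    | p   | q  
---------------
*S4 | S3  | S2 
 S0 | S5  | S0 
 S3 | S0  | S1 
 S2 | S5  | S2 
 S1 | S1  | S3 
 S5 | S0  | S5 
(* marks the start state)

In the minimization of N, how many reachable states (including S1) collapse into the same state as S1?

1

All states are reachable from the start state.
P0 = {S5} | {S0,S1,S2,S3,S4}.
On input p, block {S0,S1,S2,S3,S4} splits into {S1,S3,S4} and {S0,S2}.
Split {S1,S3,S4} by δ(·,p) → {S1,S4} and {S3}.
On input p, block {S1,S4} splits into {S1} and {S4}.
No further refinement is possible. Final partition (5 blocks): {S5} | {S1} | {S0,S2} | {S3} | {S4}.
The equivalence class containing S1 is {S1}, of size 1.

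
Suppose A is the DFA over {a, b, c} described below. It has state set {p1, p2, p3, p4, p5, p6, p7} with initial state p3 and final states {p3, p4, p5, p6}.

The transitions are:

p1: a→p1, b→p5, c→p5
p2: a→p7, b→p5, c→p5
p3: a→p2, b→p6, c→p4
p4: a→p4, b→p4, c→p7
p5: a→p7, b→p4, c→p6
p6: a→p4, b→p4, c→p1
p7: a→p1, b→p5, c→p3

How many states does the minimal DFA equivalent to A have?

3

Start with accepting vs non-accepting: {p3,p4,p5,p6} | {p1,p2,p7}.
Refine {p3,p4,p5,p6} on symbol a: members go to different blocks, giving {p3,p5} and {p4,p6}.
The partition is now stable with 3 blocks: {p3,p5} | {p1,p2,p7} | {p4,p6}.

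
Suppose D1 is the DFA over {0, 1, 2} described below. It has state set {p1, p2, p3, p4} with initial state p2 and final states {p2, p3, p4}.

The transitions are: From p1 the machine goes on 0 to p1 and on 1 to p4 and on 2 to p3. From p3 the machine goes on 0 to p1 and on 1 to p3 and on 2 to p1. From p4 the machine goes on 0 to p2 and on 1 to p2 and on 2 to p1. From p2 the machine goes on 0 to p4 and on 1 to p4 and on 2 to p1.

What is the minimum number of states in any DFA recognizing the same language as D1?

All states are reachable from the start state.
Initial partition by acceptance: {p2,p3,p4} | {p1}.
Split {p2,p3,p4} by δ(·,0) → {p2,p4} and {p3}.
Stable partition: {p2,p4} | {p1} | {p3} — 3 equivalence classes.

3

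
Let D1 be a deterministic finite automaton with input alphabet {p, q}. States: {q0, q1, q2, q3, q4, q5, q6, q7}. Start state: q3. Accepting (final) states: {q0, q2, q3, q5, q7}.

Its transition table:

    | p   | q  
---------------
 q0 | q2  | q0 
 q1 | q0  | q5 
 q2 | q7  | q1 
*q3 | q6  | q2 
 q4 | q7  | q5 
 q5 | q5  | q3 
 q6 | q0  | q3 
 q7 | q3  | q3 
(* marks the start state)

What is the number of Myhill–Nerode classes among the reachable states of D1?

States {q4} cannot be reached from the start state, so discard them.
Start with accepting vs non-accepting: {q0,q2,q3,q5,q7} | {q1,q6}.
Split {q0,q2,q3,q5,q7} by δ(·,p) → {q0,q2,q5,q7} and {q3}.
Split {q0,q2,q5,q7} by δ(·,p) → {q0,q2,q5} and {q7}.
Split {q0,q2,q5} by δ(·,p) → {q0,q5} and {q2}.
Refine {q0,q5} on symbol p: members go to different blocks, giving {q0} and {q5}.
Refine {q1,q6} on symbol q: members go to different blocks, giving {q1} and {q6}.
The partition is now stable with 7 blocks: {q0} | {q1} | {q3} | {q7} | {q2} | {q5} | {q6}.

7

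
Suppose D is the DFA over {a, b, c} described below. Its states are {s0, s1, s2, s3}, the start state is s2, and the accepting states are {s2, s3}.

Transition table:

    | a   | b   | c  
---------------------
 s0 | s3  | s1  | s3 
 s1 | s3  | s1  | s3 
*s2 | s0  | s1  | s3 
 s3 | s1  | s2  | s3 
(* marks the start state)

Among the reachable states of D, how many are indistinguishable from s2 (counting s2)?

1

All states are reachable from the start state.
Start with accepting vs non-accepting: {s2,s3} | {s0,s1}.
Refine {s2,s3} on symbol b: members go to different blocks, giving {s2} and {s3}.
Stable partition: {s2} | {s0,s1} | {s3} — 3 equivalence classes.
State s2 belongs to the block {s2}, which has 1 states.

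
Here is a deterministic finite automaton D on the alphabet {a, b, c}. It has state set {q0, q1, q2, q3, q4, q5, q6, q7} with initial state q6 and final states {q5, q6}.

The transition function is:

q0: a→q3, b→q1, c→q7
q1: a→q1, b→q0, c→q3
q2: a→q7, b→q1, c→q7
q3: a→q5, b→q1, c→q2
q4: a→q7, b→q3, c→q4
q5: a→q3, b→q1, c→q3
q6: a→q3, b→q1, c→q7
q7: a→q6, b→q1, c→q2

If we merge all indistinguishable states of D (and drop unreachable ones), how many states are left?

Reachable states from the start: {q0,q1,q2,q3,q5,q6,q7}. Unreachable: {q4} — drop them.
P0 = {q5,q6} | {q0,q1,q2,q3,q7}.
Split {q0,q1,q2,q3,q7} by δ(·,a) → {q0,q1,q2} and {q3,q7}.
Split {q0,q1,q2} by δ(·,a) → {q0,q2} and {q1}.
Stable partition: {q5,q6} | {q0,q2} | {q3,q7} | {q1} — 4 equivalence classes.

4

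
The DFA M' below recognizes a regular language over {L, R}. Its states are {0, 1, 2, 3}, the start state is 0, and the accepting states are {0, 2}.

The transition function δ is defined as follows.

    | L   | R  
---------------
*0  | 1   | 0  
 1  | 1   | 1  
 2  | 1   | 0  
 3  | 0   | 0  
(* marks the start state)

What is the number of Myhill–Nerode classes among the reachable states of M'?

States {2,3} cannot be reached from the start state, so discard them.
Start with accepting vs non-accepting: {0} | {1}.
The partition is now stable with 2 blocks: {0} | {1}.

2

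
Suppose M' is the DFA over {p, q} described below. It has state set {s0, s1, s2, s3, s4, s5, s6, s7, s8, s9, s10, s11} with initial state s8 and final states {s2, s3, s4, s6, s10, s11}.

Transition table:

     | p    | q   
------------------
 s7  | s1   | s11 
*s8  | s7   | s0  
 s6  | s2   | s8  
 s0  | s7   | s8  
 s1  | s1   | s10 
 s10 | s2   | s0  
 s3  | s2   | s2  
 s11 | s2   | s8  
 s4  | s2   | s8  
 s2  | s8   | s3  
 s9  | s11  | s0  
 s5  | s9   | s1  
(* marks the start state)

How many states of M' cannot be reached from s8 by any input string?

Starting at s8 and following transitions, the reachable set is {s0, s1, s2, s3, s7, s8, s10, s11}. That leaves s4, s5, s6, s9 unreachable — 4 in total.

4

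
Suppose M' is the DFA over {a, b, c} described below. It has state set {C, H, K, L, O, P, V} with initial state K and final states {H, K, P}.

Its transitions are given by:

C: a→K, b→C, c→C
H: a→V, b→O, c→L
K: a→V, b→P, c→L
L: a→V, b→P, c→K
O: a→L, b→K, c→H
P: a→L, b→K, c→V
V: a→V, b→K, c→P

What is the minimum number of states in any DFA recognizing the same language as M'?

2

First remove the unreachable states {C,H,O}; 4 states remain.
Initial partition by acceptance: {K,P} | {L,V}.
The partition is now stable with 2 blocks: {K,P} | {L,V}.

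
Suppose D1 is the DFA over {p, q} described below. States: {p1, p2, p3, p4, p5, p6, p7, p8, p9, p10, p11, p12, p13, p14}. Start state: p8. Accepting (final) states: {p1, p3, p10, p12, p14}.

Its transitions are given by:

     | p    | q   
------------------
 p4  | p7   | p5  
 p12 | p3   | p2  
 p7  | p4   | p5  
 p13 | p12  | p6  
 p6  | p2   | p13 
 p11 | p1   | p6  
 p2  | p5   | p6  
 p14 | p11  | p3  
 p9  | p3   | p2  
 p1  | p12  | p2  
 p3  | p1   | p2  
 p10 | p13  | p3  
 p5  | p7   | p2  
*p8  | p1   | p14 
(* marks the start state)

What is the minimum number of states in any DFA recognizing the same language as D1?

Reachable states from the start: {p1,p2,p3,p4,p5,p6,p7,p8,p11,p12,p13,p14}. Unreachable: {p9,p10} — drop them.
Initial partition by acceptance: {p1,p3,p12,p14} | {p2,p4,p5,p6,p7,p8,p11,p13}.
On input p, block {p1,p3,p12,p14} splits into {p1,p3,p12} and {p14}.
On input p, block {p2,p4,p5,p6,p7,p8,p11,p13} splits into {p2,p4,p5,p6,p7} and {p8,p11,p13}.
Split {p2,p4,p5,p6,p7} by δ(·,q) → {p2,p4,p5,p7} and {p6}.
Split {p2,p4,p5,p7} by δ(·,q) → {p4,p5,p7} and {p2}.
Split {p4,p5,p7} by δ(·,q) → {p4,p7} and {p5}.
Split {p8,p11,p13} by δ(·,q) → {p11,p13} and {p8}.
No further refinement is possible. Final partition (8 blocks): {p1,p3,p12} | {p4,p7} | {p14} | {p11,p13} | {p6} | {p2} | {p5} | {p8}.

8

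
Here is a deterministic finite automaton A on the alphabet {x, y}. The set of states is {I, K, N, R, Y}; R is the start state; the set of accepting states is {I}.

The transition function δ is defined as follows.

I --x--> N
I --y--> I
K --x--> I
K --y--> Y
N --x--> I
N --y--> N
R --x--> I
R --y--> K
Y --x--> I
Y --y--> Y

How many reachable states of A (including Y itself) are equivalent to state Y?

Start with accepting vs non-accepting: {I} | {K,N,R,Y}.
Stable partition: {I} | {K,N,R,Y} — 2 equivalence classes.
State Y belongs to the block {K,N,R,Y}, which has 4 states.

4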